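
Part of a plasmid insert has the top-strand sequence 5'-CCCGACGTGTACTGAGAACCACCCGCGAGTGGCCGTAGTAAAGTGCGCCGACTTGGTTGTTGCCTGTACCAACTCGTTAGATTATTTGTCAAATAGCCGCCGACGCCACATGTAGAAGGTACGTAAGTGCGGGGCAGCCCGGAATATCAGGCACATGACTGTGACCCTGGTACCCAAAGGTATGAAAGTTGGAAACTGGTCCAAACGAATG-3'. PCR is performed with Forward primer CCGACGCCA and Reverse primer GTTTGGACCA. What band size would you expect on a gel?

Scanning the template, CCGACGCCA occurs at positions 100–108; this primer anneals to the bottom strand there with its 3' end pointing downstream.
Reverse complement of the reverse primer: TGGTCCAAAC. This occurs on the top strand at positions 197–206.
Amplicon spans positions 100–206: 107 bp.

107 bp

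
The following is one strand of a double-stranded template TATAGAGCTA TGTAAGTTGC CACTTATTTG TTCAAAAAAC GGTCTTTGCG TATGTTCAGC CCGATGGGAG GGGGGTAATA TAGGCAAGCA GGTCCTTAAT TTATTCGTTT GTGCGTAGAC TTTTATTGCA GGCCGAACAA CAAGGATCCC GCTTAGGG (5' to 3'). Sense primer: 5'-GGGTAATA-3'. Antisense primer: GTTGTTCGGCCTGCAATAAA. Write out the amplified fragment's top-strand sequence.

5'-GGGTAATATAGGCAAGCAGGTCCTTAATTTATTCGTTTGTGCGTAGACTTTTATTGCAGGCCGAACAAC-3'

The forward primer matches the template at positions 73–80.
Taking the reverse complement of GTTGTTCGGCCTGCAATAAA gives TTTATTGCAGGCCGAACAAC, found at positions 122–141 on the template; the primer anneals here to the top strand with its 3' end pointing upstream.
The product is the template from position 73 through 141 (69 bp).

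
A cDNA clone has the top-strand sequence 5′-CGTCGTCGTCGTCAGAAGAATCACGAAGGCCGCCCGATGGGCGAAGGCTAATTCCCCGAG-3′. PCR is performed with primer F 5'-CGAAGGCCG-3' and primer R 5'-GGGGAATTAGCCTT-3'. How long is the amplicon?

34 bp

Forward primer CGAAGGCCG is found on the top strand at positions 24–32.
Reverse complement of the reverse primer: AAGGCTAATTCCCC. This occurs on the top strand at positions 44–57.
Product length = (reverse-primer end) − (forward-primer start) + 1 = 57 − 24 + 1 = 34 bp.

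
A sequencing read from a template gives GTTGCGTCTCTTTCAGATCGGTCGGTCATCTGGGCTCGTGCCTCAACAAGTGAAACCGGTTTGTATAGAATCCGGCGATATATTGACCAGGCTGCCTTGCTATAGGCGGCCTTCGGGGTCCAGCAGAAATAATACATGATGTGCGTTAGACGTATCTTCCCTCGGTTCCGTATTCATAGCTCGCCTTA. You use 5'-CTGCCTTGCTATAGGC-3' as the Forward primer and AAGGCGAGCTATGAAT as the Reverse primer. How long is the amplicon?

Scanning the template, CTGCCTTGCTATAGGC occurs at positions 92–107; this primer anneals to the bottom strand there with its 3' end pointing downstream.
Reverse complement of the reverse primer: ATTCATAGCTCGCCTT. This occurs on the top strand at positions 172–187.
Product length = (reverse-primer end) − (forward-primer start) + 1 = 187 − 92 + 1 = 96 bp.

96 bp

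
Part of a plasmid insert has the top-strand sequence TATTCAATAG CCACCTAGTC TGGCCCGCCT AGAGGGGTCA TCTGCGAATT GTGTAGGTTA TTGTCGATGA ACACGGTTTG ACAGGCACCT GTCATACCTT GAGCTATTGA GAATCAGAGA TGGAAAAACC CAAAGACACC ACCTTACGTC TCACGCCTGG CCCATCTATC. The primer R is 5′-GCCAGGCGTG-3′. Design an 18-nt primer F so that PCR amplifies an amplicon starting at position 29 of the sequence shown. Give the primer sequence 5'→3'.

5'-CTAGAGGGGTCATCTGCG-3'

The reverse primer's reverse complement CACGCCTGGC matches the template at positions 152–161; the product starts at position 29.
The forward primer is identical to the top strand over positions 29–46: CTAGAGGGGTCATCTGCG.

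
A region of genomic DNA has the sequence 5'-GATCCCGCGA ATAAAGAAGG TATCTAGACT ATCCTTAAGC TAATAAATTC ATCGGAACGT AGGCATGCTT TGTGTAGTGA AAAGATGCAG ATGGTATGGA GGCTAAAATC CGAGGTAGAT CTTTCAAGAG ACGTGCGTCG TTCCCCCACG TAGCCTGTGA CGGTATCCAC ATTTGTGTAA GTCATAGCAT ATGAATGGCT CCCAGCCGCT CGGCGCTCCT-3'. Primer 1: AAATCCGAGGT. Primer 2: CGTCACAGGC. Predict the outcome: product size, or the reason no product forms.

Primer 1 (AAATCCGAGGT) matches the top strand at positions 106–116; it acts as a forward primer.
Primer 2's reverse complement is GCCTGTGACG, matching the top strand at positions 153–162; it acts as a reverse primer.
The 3' ends face each other across positions 106–162, giving a 57 bp product.

Yes — a 57 bp product.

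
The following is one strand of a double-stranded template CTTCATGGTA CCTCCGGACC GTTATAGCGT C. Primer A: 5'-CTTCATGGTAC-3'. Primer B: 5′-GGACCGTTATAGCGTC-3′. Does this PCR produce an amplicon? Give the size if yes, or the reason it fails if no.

Primer A (CTTCATGGTAC) matches the top strand at positions 1–11 (3' end points downstream).
Primer B (GGACCGTTATAGCGTC) also matches the top strand directly, at positions 16–31 — its reverse complement GACGCTATAACGGTCC is not present.
Both primers anneal to the bottom strand with 3' ends pointing the same way, so neither can prime synthesis back toward the other.

No product — both primers anneal to the same strand and extend in the same direction.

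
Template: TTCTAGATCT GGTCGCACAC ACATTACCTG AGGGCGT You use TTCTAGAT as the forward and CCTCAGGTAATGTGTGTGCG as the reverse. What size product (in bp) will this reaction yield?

Forward primer TTCTAGAT is found on the top strand at positions 1–8.
The reverse primer's reverse complement is CGCACACACATTACCTGAGG, which matches the template at positions 14–33.
The product runs from position 1 to position 33, so its length is 33 − 1 + 1 = 33 bp.

33 bp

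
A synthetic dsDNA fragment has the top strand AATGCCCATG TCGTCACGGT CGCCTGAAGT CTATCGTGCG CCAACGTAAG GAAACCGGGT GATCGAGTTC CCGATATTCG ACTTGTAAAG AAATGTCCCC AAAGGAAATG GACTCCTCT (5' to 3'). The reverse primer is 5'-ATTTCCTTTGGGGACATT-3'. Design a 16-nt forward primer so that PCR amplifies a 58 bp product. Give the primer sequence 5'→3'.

5'-AAACCGGGTGATCGAG-3'

The reverse primer's reverse complement AATGTCCCCAAAGGAAAT matches the template at positions 92–109, so the product ends at position 109.
A 58 bp product then starts at position 109 − 58 + 1 = 52.
The forward primer is identical to the top strand there: AAACCGGGTGATCGAG.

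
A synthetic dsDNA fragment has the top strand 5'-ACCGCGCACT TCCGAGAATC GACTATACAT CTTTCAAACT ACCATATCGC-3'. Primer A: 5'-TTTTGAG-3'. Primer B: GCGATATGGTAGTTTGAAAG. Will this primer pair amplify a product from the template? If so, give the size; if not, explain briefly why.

No product — primer A has no binding site in the template.

Primer A (TTTTGAG) does not match the top strand, and its reverse complement CTCAAAA does not match either.
With no annealing site for primer A, no amplification occurs.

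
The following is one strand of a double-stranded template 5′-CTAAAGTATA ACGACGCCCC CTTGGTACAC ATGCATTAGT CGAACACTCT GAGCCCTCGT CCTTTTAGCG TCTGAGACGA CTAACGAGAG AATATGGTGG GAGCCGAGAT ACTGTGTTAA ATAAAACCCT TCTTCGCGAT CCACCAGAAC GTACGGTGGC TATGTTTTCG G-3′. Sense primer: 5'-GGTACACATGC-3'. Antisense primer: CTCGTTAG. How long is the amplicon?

The forward primer matches the template at positions 24–34.
Reverse complement of the reverse primer: CTAACGAG. This occurs on the top strand at positions 81–88.
Product length = (reverse-primer end) − (forward-primer start) + 1 = 88 − 24 + 1 = 65 bp.

65 bp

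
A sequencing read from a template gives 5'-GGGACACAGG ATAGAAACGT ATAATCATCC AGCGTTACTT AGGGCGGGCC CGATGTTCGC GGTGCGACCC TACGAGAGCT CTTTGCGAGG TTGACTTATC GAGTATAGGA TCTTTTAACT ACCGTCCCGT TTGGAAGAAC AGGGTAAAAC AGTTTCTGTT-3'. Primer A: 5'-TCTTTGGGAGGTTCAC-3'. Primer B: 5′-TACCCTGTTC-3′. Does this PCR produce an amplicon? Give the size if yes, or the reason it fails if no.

Primer A (TCTTTGGGAGGTTCAC) does not match the top strand, and its reverse complement GTGAACCTCCCAAAGA does not match either.
With no annealing site for primer A, no amplification occurs.

No product — primer A has no binding site in the template.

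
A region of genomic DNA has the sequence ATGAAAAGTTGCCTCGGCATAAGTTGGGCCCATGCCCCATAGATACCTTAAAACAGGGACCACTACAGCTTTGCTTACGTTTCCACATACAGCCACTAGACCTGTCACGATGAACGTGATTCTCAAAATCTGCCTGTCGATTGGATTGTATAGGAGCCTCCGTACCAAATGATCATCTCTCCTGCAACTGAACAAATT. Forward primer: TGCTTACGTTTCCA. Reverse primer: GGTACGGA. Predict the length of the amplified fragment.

95 bp

The forward primer matches the template at positions 72–85.
Taking the reverse complement of GGTACGGA gives TCCGTACC, found at positions 159–166 on the template; the primer anneals here to the top strand with its 3' end pointing upstream.
The product runs from position 72 to position 166, so its length is 166 − 72 + 1 = 95 bp.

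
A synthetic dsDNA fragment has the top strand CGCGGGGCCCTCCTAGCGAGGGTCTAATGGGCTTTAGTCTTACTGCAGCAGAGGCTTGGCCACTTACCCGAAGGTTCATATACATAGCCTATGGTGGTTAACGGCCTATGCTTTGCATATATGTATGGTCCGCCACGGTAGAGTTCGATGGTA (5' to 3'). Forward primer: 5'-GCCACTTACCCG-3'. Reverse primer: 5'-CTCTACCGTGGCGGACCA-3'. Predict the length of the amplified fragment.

85 bp

Scanning the template, GCCACTTACCCG occurs at positions 59–70; this primer anneals to the bottom strand there with its 3' end pointing downstream.
Taking the reverse complement of CTCTACCGTGGCGGACCA gives TGGTCCGCCACGGTAGAG, found at positions 126–143 on the template; the primer anneals here to the top strand with its 3' end pointing upstream.
Product length = (reverse-primer end) − (forward-primer start) + 1 = 143 − 59 + 1 = 85 bp.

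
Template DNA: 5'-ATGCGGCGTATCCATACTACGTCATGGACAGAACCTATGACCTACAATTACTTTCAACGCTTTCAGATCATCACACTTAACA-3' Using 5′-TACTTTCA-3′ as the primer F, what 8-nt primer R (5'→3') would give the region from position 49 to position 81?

5'-GTTAAGTG-3'

The product's 3' end on the top strand is position 81.
The reverse primer anneals to the top strand over positions 74–81, i.e. to CACTTAAC.
Its sequence written 5'→3' is the reverse complement: GTTAAGTG.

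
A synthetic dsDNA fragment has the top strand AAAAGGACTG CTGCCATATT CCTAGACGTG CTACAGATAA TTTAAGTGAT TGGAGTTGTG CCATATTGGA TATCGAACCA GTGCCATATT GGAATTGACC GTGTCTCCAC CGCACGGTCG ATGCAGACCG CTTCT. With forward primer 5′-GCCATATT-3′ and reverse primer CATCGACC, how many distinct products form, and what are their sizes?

Three products: 111 bp, 64 bp, 41 bp

The forward primer GCCATATT matches the top strand at positions 13–20, 60–67, 83–90.
The reverse primer's reverse complement is GGTCGATG, matching at positions 116–123.
Each forward site pairs with the reverse site to give a product ending at position 123: sizes 111, 64, 41 bp.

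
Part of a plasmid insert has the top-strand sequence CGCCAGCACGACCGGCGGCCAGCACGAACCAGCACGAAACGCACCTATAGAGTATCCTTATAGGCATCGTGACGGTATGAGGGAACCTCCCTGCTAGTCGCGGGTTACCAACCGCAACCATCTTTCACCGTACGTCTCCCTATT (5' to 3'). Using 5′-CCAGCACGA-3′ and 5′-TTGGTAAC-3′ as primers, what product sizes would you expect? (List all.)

109 bp, 93 bp, 83 bp

The forward primer CCAGCACGA matches the top strand at positions 3–11, 19–27, 29–37.
The reverse primer's reverse complement is GTTACCAA, matching at positions 104–111.
Each forward site pairs with the reverse site to give a product ending at position 111: sizes 109, 93, 83 bp.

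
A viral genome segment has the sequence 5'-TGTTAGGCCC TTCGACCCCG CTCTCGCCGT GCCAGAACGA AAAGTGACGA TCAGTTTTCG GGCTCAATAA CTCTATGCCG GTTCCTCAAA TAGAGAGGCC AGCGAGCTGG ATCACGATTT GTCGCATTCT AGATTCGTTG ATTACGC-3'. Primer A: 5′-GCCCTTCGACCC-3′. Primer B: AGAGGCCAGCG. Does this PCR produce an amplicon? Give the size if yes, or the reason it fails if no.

No product — both primers anneal to the same strand and extend in the same direction.

Primer A (GCCCTTCGACCC) matches the top strand at positions 7–18 (3' end points downstream).
Primer B (AGAGGCCAGCG) also matches the top strand directly, at positions 94–104 — its reverse complement CGCTGGCCTCT is not present.
Both primers anneal to the bottom strand with 3' ends pointing the same way, so neither can prime synthesis back toward the other.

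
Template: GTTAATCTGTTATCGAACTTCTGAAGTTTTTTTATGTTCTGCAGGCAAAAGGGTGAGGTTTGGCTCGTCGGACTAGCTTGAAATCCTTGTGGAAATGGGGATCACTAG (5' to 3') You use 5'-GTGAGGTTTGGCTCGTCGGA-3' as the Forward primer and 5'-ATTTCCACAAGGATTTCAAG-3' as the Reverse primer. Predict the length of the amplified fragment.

The forward primer matches the template at positions 53–72.
Taking the reverse complement of ATTTCCACAAGGATTTCAAG gives CTTGAAATCCTTGTGGAAAT, found at positions 77–96 on the template; the primer anneals here to the top strand with its 3' end pointing upstream.
Product length = (reverse-primer end) − (forward-primer start) + 1 = 96 − 53 + 1 = 44 bp.

44 bp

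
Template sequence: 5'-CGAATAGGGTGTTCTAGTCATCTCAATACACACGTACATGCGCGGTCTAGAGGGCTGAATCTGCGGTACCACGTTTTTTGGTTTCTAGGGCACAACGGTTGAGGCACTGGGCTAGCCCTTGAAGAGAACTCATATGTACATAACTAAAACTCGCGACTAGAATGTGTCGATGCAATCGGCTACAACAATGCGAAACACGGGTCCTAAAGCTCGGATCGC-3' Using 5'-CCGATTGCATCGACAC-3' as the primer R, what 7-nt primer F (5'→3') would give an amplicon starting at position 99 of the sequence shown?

The reverse primer's reverse complement GTGTCGATGCAATCGG matches the template at positions 164–179; the product starts at position 99.
The forward primer is identical to the top strand over positions 99–105: TTGAGGC.

5'-TTGAGGC-3'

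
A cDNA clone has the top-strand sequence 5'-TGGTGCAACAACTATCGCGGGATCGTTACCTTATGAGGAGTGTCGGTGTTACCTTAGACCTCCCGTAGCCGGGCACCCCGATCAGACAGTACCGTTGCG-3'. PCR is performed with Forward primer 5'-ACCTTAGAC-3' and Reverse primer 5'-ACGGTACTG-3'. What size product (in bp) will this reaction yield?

45 bp

Forward primer ACCTTAGAC is found on the top strand at positions 51–59.
Taking the reverse complement of ACGGTACTG gives CAGTACCGT, found at positions 87–95 on the template; the primer anneals here to the top strand with its 3' end pointing upstream.
The product runs from position 51 to position 95, so its length is 95 − 51 + 1 = 45 bp.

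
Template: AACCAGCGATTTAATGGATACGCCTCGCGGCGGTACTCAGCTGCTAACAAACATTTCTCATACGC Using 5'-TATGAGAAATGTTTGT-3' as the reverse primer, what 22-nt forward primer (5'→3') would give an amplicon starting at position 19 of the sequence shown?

5'-TACGCCTCGCGGCGGTACTCAG-3'

The reverse primer's reverse complement ACAAACATTTCTCATA matches the template at positions 47–62; the product starts at position 19.
The forward primer is identical to the top strand over positions 19–40: TACGCCTCGCGGCGGTACTCAG.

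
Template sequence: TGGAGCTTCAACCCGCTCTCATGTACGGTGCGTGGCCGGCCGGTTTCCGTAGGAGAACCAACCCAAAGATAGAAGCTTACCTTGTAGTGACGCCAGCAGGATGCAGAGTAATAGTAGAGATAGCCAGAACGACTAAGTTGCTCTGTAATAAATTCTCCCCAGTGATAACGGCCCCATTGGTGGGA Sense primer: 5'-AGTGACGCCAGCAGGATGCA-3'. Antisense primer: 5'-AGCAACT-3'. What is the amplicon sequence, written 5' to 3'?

The forward primer matches the template at positions 86–105.
Reverse complement of the reverse primer: AGTTGCT. This occurs on the top strand at positions 136–142.
The product is the template from position 86 through 142 (57 bp).

5'-AGTGACGCCAGCAGGATGCAGAGTAATAGTAGAGATAGCCAGAACGACTAAGTTGCT-3'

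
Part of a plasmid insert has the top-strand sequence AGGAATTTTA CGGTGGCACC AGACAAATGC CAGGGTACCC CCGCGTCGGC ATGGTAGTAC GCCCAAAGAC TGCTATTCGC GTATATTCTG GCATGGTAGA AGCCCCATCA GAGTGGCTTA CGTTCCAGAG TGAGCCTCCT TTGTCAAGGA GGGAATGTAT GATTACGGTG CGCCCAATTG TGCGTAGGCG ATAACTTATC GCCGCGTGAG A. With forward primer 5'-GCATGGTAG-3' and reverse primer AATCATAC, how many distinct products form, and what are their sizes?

Two products: 116 bp, 74 bp

The forward primer GCATGGTAG matches the top strand at positions 49–57, 91–99.
The reverse primer's reverse complement is GTATGATT, matching at positions 157–164.
Each forward site pairs with the reverse site to give a product ending at position 164: sizes 116, 74 bp.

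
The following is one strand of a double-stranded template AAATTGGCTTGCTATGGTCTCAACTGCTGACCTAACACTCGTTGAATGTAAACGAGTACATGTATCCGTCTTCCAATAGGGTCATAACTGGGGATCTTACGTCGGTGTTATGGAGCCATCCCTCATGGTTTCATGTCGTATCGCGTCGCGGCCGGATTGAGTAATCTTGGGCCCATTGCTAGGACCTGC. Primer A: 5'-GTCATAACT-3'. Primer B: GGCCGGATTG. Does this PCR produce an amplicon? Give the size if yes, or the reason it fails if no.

Primer A (GTCATAACT) matches the top strand at positions 81–89 (3' end points downstream).
Primer B (GGCCGGATTG) also matches the top strand directly, at positions 150–159 — its reverse complement CAATCCGGCC is not present.
Both primers anneal to the bottom strand with 3' ends pointing the same way, so neither can prime synthesis back toward the other.

No product — both primers anneal to the same strand and extend in the same direction.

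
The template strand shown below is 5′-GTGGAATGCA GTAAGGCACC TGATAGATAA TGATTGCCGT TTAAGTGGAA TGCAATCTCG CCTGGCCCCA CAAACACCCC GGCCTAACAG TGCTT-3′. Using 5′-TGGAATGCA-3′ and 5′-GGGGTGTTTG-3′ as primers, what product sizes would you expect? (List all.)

79 bp, 35 bp

The forward primer TGGAATGCA matches the top strand at positions 2–10, 46–54.
The reverse primer's reverse complement is CAAACACCCC, matching at positions 71–80.
Each forward site pairs with the reverse site to give a product ending at position 80: sizes 79, 35 bp.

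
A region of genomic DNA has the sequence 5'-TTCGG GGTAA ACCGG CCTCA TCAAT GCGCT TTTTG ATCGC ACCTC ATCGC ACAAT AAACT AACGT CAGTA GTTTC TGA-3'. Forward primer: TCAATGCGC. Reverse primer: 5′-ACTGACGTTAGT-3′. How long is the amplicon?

49 bp

The forward primer matches the template at positions 21–29.
Reverse complement of the reverse primer: ACTAACGTCAGT. This occurs on the top strand at positions 58–69.
Product length = (reverse-primer end) − (forward-primer start) + 1 = 69 − 21 + 1 = 49 bp.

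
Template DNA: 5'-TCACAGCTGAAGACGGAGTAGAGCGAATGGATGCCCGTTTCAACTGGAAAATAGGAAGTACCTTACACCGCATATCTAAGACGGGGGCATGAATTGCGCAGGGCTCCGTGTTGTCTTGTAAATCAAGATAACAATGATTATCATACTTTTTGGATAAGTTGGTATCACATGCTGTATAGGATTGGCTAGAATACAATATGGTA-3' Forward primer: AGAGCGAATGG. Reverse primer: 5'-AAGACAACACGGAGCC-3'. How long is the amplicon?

98 bp

Forward primer AGAGCGAATGG is found on the top strand at positions 20–30.
Reverse complement of the reverse primer: GGCTCCGTGTTGTCTT. This occurs on the top strand at positions 102–117.
Product length = (reverse-primer end) − (forward-primer start) + 1 = 117 − 20 + 1 = 98 bp.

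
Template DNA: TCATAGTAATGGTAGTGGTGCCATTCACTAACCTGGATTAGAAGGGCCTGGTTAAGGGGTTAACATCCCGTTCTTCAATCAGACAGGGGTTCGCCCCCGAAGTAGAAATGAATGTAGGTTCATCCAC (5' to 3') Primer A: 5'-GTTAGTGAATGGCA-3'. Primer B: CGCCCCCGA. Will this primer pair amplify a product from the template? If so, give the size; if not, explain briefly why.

Primer A (GTTAGTGAATGGCA) has reverse complement TGCCATTCACTAAC, which matches the top strand at positions 19–32; primer A anneals to the top strand there with its 3' end pointing upstream toward position 19.
Primer B (CGCCCCCGA) matches the top strand directly at positions 92–100; it anneals to the bottom strand with its 3' end pointing downstream toward position 100.
The 3' ends diverge (primer A extends toward position 1, primer B toward position 127), so the primers never converge on a shared product.

No product — the primers' 3' ends point away from each other.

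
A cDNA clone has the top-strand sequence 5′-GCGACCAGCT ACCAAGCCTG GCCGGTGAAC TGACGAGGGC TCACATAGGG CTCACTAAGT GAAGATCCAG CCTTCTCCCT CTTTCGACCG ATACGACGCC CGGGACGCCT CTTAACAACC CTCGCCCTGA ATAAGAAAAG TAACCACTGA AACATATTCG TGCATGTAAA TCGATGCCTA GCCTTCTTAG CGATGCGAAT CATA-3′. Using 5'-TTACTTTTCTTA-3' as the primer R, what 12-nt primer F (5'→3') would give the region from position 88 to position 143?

The reverse primer's reverse complement TAAGAAAAGTAA matches the template at positions 132–143; the product starts at position 88.
The forward primer is identical to the top strand over positions 88–99: CCGATACGACGC.

5'-CCGATACGACGC-3'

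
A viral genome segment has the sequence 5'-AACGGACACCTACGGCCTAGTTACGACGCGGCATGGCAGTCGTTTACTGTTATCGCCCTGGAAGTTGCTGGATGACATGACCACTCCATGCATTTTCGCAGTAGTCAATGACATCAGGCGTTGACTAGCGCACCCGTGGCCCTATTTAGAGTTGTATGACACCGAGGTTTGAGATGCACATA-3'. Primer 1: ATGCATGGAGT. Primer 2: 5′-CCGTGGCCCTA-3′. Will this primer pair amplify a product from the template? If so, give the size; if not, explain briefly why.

Primer 1 (ATGCATGGAGT) has reverse complement ACTCCATGCAT, which matches the top strand at positions 83–93; primer 1 anneals to the top strand there with its 3' end pointing upstream toward position 83.
Primer 2 (CCGTGGCCCTA) matches the top strand directly at positions 134–144; it anneals to the bottom strand with its 3' end pointing downstream toward position 144.
The 3' ends diverge (primer 1 extends toward position 1, primer 2 toward position 182), so the primers never converge on a shared product.

No product — the primers' 3' ends point away from each other.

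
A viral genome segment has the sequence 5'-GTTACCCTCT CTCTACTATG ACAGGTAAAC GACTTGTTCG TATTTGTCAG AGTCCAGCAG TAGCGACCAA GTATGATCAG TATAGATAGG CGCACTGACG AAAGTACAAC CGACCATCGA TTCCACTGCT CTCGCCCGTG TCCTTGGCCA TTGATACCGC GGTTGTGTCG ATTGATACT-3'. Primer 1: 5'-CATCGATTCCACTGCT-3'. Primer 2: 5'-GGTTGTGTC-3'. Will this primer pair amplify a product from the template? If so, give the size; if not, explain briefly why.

No product — both primers anneal to the same strand and extend in the same direction.

Primer 1 (CATCGATTCCACTGCT) matches the top strand at positions 115–130 (3' end points downstream).
Primer 2 (GGTTGTGTC) also matches the top strand directly, at positions 161–169 — its reverse complement GACACAACC is not present.
Both primers anneal to the bottom strand with 3' ends pointing the same way, so neither can prime synthesis back toward the other.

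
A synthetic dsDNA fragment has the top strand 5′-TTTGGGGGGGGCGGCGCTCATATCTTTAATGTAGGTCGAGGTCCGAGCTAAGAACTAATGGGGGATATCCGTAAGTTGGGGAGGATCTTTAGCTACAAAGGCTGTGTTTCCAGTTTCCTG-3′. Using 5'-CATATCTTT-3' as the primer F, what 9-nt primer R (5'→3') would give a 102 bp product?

5'-CAGGAAACT-3'

The forward primer binds at positions 19–27, so a 102 bp product ends at position 19 + 102 − 1 = 120.
The reverse primer anneals to the top strand over positions 112–120, i.e. to AGTTTCCTG.
Its sequence written 5'→3' is the reverse complement: CAGGAAACT.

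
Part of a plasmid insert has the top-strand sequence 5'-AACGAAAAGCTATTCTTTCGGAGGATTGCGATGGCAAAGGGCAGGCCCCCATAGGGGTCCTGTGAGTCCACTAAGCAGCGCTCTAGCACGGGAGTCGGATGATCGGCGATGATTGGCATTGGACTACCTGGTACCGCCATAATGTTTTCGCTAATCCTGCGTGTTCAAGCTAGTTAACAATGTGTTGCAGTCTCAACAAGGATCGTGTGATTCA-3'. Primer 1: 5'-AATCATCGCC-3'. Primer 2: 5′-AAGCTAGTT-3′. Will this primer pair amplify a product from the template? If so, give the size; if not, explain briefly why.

No product — the primers' 3' ends point away from each other.

Primer 1 (AATCATCGCC) has reverse complement GGCGATGATT, which matches the top strand at positions 105–114; primer 1 anneals to the top strand there with its 3' end pointing upstream toward position 105.
Primer 2 (AAGCTAGTT) matches the top strand directly at positions 167–175; it anneals to the bottom strand with its 3' end pointing downstream toward position 175.
The 3' ends diverge (primer 1 extends toward position 1, primer 2 toward position 214), so the primers never converge on a shared product.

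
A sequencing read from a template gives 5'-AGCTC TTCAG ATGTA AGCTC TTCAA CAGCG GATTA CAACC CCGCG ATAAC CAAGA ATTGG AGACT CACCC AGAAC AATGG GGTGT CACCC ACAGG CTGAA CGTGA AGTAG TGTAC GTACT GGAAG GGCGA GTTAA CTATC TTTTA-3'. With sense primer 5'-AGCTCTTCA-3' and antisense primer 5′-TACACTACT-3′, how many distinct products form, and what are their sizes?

The forward primer AGCTCTTCA matches the top strand at positions 1–9, 16–24.
The reverse primer's reverse complement is AGTAGTGTA, matching at positions 106–114.
Each forward site pairs with the reverse site to give a product ending at position 114: sizes 114, 99 bp.

Two products: 114 bp, 99 bp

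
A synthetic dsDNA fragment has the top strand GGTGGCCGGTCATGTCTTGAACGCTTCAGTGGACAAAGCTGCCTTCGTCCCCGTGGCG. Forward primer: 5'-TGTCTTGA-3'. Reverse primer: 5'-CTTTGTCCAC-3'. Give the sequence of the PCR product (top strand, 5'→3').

5'-TGTCTTGAACGCTTCAGTGGACAAAG-3'

Scanning the template, TGTCTTGA occurs at positions 13–20; this primer anneals to the bottom strand there with its 3' end pointing downstream.
Taking the reverse complement of CTTTGTCCAC gives GTGGACAAAG, found at positions 29–38 on the template; the primer anneals here to the top strand with its 3' end pointing upstream.
The product is the template from position 13 through 38 (26 bp).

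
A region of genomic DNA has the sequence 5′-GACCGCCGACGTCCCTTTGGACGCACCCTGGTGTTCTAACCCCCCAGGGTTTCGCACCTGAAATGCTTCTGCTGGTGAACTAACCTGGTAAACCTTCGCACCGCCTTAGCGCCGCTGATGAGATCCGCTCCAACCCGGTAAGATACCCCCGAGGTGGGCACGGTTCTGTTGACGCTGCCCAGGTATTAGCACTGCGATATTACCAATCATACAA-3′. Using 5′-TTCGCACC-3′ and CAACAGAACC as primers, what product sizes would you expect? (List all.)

121 bp, 77 bp

The forward primer TTCGCACC matches the top strand at positions 51–58, 95–102.
The reverse primer's reverse complement is GGTTCTGTTG, matching at positions 162–171.
Each forward site pairs with the reverse site to give a product ending at position 171: sizes 121, 77 bp.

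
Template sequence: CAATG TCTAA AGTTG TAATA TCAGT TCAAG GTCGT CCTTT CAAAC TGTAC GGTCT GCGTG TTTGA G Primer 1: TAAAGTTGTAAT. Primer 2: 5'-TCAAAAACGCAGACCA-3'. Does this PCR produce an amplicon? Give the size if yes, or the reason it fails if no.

No product — primer 2 has no binding site in the template.

Primer 2 (TCAAAAACGCAGACCA) does not match the top strand, and its reverse complement TGGTCTGCGTTTTTGA does not match either.
With no annealing site for primer 2, no amplification occurs.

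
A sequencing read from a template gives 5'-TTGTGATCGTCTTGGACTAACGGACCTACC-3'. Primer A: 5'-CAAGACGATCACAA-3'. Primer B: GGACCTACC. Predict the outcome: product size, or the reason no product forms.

Primer A (CAAGACGATCACAA) has reverse complement TTGTGATCGTCTTG, which matches the top strand at positions 1–14; primer A anneals to the top strand there with its 3' end pointing upstream toward position 1.
Primer B (GGACCTACC) matches the top strand directly at positions 22–30; it anneals to the bottom strand with its 3' end pointing downstream toward position 30.
The 3' ends diverge (primer A extends toward position 1, primer B toward position 30), so the primers never converge on a shared product.

No product — the primers' 3' ends point away from each other.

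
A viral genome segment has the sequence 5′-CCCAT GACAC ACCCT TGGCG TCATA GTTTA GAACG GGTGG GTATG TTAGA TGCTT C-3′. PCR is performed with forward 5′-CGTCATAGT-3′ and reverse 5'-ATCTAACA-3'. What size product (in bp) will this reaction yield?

Forward primer CGTCATAGT is found on the top strand at positions 19–27.
The reverse primer's reverse complement is TGTTAGAT, which matches the template at positions 44–51.
Product length = (reverse-primer end) − (forward-primer start) + 1 = 51 − 19 + 1 = 33 bp.

33 bp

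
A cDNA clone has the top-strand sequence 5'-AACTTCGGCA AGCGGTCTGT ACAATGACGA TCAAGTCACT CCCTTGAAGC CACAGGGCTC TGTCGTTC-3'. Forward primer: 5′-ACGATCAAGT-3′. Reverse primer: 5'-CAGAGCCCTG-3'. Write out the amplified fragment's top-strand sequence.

The forward primer matches the template at positions 27–36.
The reverse primer's reverse complement is CAGGGCTCTG, which matches the template at positions 53–62.
The product is the template from position 27 through 62 (36 bp).

5'-ACGATCAAGTCACTCCCTTGAAGCCACAGGGCTCTG-3'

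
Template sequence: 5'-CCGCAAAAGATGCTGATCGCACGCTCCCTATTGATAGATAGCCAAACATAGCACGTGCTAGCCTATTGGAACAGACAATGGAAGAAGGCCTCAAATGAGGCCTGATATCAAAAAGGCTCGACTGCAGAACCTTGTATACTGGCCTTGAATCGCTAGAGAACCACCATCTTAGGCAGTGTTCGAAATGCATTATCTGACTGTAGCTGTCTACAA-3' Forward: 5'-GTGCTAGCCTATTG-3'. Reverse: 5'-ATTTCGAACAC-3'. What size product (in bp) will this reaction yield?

132 bp

Scanning the template, GTGCTAGCCTATTG occurs at positions 55–68; this primer anneals to the bottom strand there with its 3' end pointing downstream.
Taking the reverse complement of ATTTCGAACAC gives GTGTTCGAAAT, found at positions 176–186 on the template; the primer anneals here to the top strand with its 3' end pointing upstream.
The product runs from position 55 to position 186, so its length is 186 − 55 + 1 = 132 bp.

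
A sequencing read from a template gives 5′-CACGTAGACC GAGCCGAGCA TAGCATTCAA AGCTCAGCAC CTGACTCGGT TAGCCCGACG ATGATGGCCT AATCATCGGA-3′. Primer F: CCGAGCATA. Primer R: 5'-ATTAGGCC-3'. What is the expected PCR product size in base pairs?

Scanning the template, CCGAGCATA occurs at positions 14–22; this primer anneals to the bottom strand there with its 3' end pointing downstream.
Taking the reverse complement of ATTAGGCC gives GGCCTAAT, found at positions 66–73 on the template; the primer anneals here to the top strand with its 3' end pointing upstream.
The product runs from position 14 to position 73, so its length is 73 − 14 + 1 = 60 bp.

60 bp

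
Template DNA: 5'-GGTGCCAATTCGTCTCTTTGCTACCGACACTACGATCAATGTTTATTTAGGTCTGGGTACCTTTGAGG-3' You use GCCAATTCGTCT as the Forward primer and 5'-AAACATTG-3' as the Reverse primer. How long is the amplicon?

The forward primer matches the template at positions 4–15.
Taking the reverse complement of AAACATTG gives CAATGTTT, found at positions 37–44 on the template; the primer anneals here to the top strand with its 3' end pointing upstream.
Amplicon spans positions 4–44: 41 bp.

41 bp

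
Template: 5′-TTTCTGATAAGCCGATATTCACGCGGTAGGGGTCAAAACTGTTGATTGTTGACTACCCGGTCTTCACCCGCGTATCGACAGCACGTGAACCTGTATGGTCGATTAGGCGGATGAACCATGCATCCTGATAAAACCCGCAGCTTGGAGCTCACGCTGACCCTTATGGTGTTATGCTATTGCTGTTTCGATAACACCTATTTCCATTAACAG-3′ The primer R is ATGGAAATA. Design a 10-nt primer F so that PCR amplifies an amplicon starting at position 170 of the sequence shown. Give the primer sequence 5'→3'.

5'-TATGCTATTG-3'

The reverse primer's reverse complement TATTTCCAT matches the template at positions 196–204; the product starts at position 170.
The forward primer is identical to the top strand over positions 170–179: TATGCTATTG.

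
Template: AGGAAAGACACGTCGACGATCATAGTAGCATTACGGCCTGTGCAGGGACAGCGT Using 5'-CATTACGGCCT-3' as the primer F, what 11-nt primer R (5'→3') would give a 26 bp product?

The forward primer binds at positions 29–39, so a 26 bp product ends at position 29 + 26 − 1 = 54.
The reverse primer anneals to the top strand over positions 44–54, i.e. to AGGGACAGCGT.
Its sequence written 5'→3' is the reverse complement: ACGCTGTCCCT.

5'-ACGCTGTCCCT-3'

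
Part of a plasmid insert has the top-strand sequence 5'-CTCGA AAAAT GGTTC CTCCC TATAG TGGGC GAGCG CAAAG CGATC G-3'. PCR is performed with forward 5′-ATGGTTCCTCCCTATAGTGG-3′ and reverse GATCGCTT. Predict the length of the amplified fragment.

The forward primer matches the template at positions 9–28.
Taking the reverse complement of GATCGCTT gives AAGCGATC, found at positions 38–45 on the template; the primer anneals here to the top strand with its 3' end pointing upstream.
Amplicon spans positions 9–45: 37 bp.

37 bp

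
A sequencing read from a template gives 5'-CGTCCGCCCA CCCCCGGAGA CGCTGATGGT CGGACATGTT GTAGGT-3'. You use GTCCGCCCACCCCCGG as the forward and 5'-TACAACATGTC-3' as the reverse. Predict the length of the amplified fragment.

Scanning the template, GTCCGCCCACCCCCGG occurs at positions 2–17; this primer anneals to the bottom strand there with its 3' end pointing downstream.
The reverse primer's reverse complement is GACATGTTGTA, which matches the template at positions 33–43.
Amplicon spans positions 2–43: 42 bp.

42 bp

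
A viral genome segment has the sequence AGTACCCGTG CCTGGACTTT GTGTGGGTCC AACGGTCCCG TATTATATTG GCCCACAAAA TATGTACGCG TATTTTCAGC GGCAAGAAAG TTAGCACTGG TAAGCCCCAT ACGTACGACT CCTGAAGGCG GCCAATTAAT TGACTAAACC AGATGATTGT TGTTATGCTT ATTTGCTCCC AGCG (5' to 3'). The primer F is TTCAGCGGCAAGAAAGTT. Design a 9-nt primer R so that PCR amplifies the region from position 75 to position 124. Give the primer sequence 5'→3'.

5'-CAGGAGTCG-3'

The product's 3' end on the top strand is position 124.
The reverse primer anneals to the top strand over positions 116–124, i.e. to CGACTCCTG.
Its sequence written 5'→3' is the reverse complement: CAGGAGTCG.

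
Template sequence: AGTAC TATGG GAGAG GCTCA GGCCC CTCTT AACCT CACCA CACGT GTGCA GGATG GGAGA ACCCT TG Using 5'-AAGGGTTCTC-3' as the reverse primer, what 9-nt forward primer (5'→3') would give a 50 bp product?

5'-CTCAGGCCC-3'

The reverse primer's reverse complement GAGAACCCTT matches the template at positions 57–66, so the product ends at position 66.
A 50 bp product then starts at position 66 − 50 + 1 = 17.
The forward primer is identical to the top strand there: CTCAGGCCC.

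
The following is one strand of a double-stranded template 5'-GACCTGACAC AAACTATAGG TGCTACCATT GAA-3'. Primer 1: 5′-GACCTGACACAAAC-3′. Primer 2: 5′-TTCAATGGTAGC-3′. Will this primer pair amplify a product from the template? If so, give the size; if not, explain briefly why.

Yes — a 33 bp product.

Primer 1 (GACCTGACACAAAC) matches the top strand at positions 1–14; it acts as a forward primer.
Primer 2's reverse complement is GCTACCATTGAA, matching the top strand at positions 22–33; it acts as a reverse primer.
The 3' ends face each other across positions 1–33, giving a 33 bp product.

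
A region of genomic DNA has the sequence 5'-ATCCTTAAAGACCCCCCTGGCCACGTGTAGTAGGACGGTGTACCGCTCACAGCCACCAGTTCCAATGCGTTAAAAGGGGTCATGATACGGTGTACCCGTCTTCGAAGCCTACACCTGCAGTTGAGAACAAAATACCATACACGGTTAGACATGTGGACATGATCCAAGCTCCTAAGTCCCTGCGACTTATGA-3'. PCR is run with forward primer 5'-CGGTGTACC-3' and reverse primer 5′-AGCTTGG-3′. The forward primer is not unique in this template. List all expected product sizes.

135 bp, 83 bp

The forward primer CGGTGTACC matches the top strand at positions 36–44, 88–96.
The reverse primer's reverse complement is CCAAGCT, matching at positions 164–170.
Each forward site pairs with the reverse site to give a product ending at position 170: sizes 135, 83 bp.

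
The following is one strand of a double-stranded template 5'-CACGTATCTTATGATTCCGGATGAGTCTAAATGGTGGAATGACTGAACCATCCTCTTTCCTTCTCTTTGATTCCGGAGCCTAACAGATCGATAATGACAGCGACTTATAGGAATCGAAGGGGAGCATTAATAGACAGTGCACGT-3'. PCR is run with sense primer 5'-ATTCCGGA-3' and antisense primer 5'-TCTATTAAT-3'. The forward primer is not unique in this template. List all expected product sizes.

The forward primer ATTCCGGA matches the top strand at positions 14–21, 70–77.
The reverse primer's reverse complement is ATTAATAGA, matching at positions 126–134.
Each forward site pairs with the reverse site to give a product ending at position 134: sizes 121, 65 bp.

121 bp, 65 bp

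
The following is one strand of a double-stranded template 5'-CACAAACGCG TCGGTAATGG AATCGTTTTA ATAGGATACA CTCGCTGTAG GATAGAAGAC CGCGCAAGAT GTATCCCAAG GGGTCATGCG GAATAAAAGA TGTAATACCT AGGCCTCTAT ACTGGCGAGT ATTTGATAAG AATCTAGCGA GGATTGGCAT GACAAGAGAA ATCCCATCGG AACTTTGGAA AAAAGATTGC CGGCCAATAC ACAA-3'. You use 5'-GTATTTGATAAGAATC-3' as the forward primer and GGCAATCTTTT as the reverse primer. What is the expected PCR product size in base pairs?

Scanning the template, GTATTTGATAAGAATC occurs at positions 129–144; this primer anneals to the bottom strand there with its 3' end pointing downstream.
The reverse primer's reverse complement is AAAAGATTGCC, which matches the template at positions 191–201.
Amplicon spans positions 129–201: 73 bp.

73 bp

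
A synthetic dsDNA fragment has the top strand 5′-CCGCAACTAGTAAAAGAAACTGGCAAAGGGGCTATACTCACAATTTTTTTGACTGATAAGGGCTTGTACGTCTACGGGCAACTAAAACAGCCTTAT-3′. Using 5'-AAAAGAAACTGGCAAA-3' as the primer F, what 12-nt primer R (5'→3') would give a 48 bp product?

The forward primer binds at positions 12–27, so a 48 bp product ends at position 12 + 48 − 1 = 59.
The reverse primer anneals to the top strand over positions 48–59, i.e. to TTTGACTGATAA.
Its sequence written 5'→3' is the reverse complement: TTATCAGTCAAA.

5'-TTATCAGTCAAA-3'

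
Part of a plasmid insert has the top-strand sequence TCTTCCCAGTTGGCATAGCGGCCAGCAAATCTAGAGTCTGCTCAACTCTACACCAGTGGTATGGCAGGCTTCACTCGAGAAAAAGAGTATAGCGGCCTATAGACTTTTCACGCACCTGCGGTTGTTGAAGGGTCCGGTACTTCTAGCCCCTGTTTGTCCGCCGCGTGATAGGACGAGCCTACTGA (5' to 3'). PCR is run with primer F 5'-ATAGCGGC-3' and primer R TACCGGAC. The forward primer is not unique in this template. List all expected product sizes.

The forward primer ATAGCGGC matches the top strand at positions 15–22, 89–96.
The reverse primer's reverse complement is GTCCGGTA, matching at positions 132–139.
Each forward site pairs with the reverse site to give a product ending at position 139: sizes 125, 51 bp.

125 bp, 51 bp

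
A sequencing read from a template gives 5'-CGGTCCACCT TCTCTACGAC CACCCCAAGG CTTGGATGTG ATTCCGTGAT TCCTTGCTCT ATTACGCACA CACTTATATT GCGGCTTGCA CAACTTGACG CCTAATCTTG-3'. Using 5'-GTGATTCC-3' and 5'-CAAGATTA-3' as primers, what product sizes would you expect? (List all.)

The forward primer GTGATTCC matches the top strand at positions 38–45, 46–53.
The reverse primer's reverse complement is TAATCTTG, matching at positions 103–110.
Each forward site pairs with the reverse site to give a product ending at position 110: sizes 73, 65 bp.

73 bp, 65 bp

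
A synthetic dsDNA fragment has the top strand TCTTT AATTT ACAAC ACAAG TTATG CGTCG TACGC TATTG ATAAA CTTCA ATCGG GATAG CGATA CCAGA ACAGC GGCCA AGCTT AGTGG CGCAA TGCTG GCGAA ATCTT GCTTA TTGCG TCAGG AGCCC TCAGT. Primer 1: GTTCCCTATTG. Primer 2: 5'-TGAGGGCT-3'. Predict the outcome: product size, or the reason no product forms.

Primer 1 (GTTCCCTATTG) does not match the top strand, and its reverse complement CAATAGGGAAC does not match either.
With no annealing site for primer 1, no amplification occurs.

No product — primer 1 has no binding site in the template.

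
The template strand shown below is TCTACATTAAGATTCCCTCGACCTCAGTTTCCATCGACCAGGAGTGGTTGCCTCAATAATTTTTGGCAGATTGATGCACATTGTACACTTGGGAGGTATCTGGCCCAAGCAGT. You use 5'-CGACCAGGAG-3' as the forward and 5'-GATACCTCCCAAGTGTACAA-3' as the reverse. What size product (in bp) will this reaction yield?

Forward primer CGACCAGGAG is found on the top strand at positions 35–44.
The reverse primer's reverse complement is TTGTACACTTGGGAGGTATC, which matches the template at positions 81–100.
Product length = (reverse-primer end) − (forward-primer start) + 1 = 100 − 35 + 1 = 66 bp.

66 bp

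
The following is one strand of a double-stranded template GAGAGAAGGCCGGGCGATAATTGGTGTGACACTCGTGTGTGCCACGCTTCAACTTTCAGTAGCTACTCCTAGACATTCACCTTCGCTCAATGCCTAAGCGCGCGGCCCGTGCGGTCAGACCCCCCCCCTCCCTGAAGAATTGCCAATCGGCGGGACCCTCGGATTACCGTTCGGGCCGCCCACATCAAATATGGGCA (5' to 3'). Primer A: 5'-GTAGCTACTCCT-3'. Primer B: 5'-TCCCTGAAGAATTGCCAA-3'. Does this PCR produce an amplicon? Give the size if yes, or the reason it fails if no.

Primer A (GTAGCTACTCCT) matches the top strand at positions 59–70 (3' end points downstream).
Primer B (TCCCTGAAGAATTGCCAA) also matches the top strand directly, at positions 129–146 — its reverse complement TTGGCAATTCTTCAGGGA is not present.
Both primers anneal to the bottom strand with 3' ends pointing the same way, so neither can prime synthesis back toward the other.

No product — both primers anneal to the same strand and extend in the same direction.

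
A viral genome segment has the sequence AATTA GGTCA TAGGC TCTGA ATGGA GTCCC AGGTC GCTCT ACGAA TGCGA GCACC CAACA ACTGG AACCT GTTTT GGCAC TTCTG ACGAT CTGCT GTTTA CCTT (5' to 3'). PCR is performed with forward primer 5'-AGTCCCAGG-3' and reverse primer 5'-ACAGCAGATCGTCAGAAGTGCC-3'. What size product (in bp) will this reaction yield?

Scanning the template, AGTCCCAGG occurs at positions 25–33; this primer anneals to the bottom strand there with its 3' end pointing downstream.
Reverse complement of the reverse primer: GGCACTTCTGACGATCTGCTGT. This occurs on the top strand at positions 76–97.
The product runs from position 25 to position 97, so its length is 97 − 25 + 1 = 73 bp.

73 bp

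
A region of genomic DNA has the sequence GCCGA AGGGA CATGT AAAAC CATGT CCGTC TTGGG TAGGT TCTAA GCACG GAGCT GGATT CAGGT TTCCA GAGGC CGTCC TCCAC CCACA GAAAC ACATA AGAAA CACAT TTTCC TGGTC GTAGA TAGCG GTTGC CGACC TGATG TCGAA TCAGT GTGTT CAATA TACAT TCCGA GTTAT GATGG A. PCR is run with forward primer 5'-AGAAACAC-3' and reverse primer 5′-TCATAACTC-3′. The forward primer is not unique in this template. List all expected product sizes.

The forward primer AGAAACAC matches the top strand at positions 90–97, 101–108.
The reverse primer's reverse complement is GAGTTATGA, matching at positions 174–182.
Each forward site pairs with the reverse site to give a product ending at position 182: sizes 93, 82 bp.

93 bp, 82 bp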